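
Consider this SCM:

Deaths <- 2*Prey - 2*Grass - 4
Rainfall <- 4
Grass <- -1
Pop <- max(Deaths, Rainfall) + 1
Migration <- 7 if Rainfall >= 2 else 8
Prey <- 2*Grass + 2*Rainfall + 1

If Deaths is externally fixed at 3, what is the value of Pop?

Under do(Deaths=3), the mechanism Deaths <- 2*Prey - 2*Grass - 4 is discarded; Deaths is fixed at 3.
Pop = max(Deaths, Rainfall) + 1  [with Deaths=3, Rainfall=4]  = 5

5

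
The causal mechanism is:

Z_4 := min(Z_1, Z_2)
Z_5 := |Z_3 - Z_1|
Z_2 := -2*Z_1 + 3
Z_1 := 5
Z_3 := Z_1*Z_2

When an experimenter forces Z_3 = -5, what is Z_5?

10

do(Z_3=-5) replaces the equation Z_3 := Z_1*Z_2 with the constant Z_3 = -5.
Z_5 = |Z_3 - Z_1|  [with Z_3=-5, Z_1=5]  = 10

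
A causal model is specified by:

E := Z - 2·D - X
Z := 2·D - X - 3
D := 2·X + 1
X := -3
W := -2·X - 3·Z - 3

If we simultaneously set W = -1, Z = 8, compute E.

21

Under do(W = -1, Z = 8), each intervened variable's structural equation is replaced by its fixed value.
D = 2·X + 1  [with X=-3]  = -5
E = Z - 2·D - X  [with Z=8, D=-5, X=-3]  = 21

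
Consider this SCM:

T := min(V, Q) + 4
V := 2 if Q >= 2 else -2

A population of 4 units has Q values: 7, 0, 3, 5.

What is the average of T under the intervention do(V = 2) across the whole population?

do(V=2) breaks V's dependence on Q. With V=2 fixed, T across the units is 6, 4, 6, 6, mean 5.5.

5.5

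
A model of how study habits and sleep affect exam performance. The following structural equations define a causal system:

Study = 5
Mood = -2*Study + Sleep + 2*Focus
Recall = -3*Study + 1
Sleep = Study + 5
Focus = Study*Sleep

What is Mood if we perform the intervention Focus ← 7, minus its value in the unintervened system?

-86

The intervention breaks the incoming arrows to Focus: Focus = Study*Sleep no longer applies, and Focus = 7.
Sleep = Study + 5  [with Study=5]  = 10
Mood = -2*Study + Sleep + 2*Focus  [with Study=5, Sleep=10, Focus=7]  = 14
Without intervention: Sleep = Study + 5  [with Study=5]  = 10; Focus = Study*Sleep  [with Study=5, Sleep=10]  = 50; Mood = -2*Study + Sleep + 2*Focus  [with Study=5, Sleep=10, Focus=50]  = 100.
Change = 14 − 100 = -86.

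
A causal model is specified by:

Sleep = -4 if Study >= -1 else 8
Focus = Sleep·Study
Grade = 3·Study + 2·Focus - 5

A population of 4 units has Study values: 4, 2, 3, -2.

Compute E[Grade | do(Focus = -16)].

The intervention sets Focus=-16 in all 4 units regardless of Study. Recomputing Grade per unit gives -25, -31, -28, -43; average -31.75.

-31.75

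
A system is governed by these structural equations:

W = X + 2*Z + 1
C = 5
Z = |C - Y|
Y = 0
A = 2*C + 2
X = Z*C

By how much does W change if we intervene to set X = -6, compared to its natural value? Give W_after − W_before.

-31

The intervention breaks the incoming arrows to X: X = Z*C no longer applies, and X = -6.
Z = |C - Y|  [with C=5, Y=0]  = 5
W = X + 2*Z + 1  [with X=-6, Z=5]  = 5
Without intervention: Z = |C - Y|  [with C=5, Y=0]  = 5; X = Z*C  [with Z=5, C=5]  = 25; W = X + 2*Z + 1  [with X=25, Z=5]  = 36.
Change = 5 − 36 = -31.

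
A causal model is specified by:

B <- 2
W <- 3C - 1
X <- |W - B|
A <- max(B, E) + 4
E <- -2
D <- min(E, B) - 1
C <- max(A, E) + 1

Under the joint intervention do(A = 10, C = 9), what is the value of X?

Under do(A = 10, C = 9), each intervened variable's structural equation is replaced by its fixed value.
W = 3C - 1  [with C=9]  = 26
X = |W - B|  [with W=26, B=2]  = 24

24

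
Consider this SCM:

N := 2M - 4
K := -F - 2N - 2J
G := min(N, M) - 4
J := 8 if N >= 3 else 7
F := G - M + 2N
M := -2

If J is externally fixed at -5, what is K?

52

The intervention breaks the incoming arrows to J: J := 8 if N >= 3 else 7 no longer applies, and J = -5.
N = 2M - 4  [with M=-2]  = -8
G = min(N, M) - 4  [with N=-8, M=-2]  = -12
F = G - M + 2N  [with G=-12, M=-2, N=-8]  = -26
K = -F - 2N - 2J  [with F=-26, N=-8, J=-5]  = 52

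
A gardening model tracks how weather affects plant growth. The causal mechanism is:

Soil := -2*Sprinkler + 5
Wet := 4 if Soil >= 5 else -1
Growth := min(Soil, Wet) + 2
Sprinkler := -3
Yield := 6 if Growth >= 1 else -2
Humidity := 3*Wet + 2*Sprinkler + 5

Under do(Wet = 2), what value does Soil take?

11

Under do(Wet=2), the mechanism Wet := 4 if Soil >= 5 else -1 is discarded; Wet is fixed at 2.
Since Soil is not a descendant of the intervened variable, it is unaffected.
Soil = -2*Sprinkler + 5  [with Sprinkler=-3]  = 11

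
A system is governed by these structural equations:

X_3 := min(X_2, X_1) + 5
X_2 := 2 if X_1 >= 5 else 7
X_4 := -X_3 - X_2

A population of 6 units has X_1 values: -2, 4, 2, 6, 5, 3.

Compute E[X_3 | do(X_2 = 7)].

8

do(X_2=7) breaks X_2's dependence on X_1. With X_2=7 fixed, X_3 across the units is 3, 9, 7, 11, 10, 8, mean 8.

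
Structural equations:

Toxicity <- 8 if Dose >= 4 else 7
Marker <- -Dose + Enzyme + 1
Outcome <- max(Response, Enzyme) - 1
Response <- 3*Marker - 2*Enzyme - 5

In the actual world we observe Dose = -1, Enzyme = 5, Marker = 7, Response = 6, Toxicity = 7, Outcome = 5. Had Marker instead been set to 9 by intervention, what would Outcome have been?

The intervention breaks the incoming arrows to Marker: Marker <- -Dose + Enzyme + 1 no longer applies, and Marker = 9.
Response = 3*Marker - 2*Enzyme - 5  [with Marker=9, Enzyme=5]  = 12
Outcome = max(Response, Enzyme) - 1  [with Response=12, Enzyme=5]  = 11

11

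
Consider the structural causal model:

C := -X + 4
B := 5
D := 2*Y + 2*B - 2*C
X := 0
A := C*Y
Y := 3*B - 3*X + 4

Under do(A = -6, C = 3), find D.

Setting A = -6, C = 3 by intervention discards those variables' equations.
Y = 3*B - 3*X + 4  [with B=5, X=0]  = 19
D = 2*Y + 2*B - 2*C  [with Y=19, B=5, C=3]  = 42

42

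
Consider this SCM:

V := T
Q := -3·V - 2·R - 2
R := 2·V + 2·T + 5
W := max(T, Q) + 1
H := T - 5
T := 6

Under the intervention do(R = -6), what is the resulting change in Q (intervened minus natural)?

The intervention breaks the incoming arrows to R: R := 2·V + 2·T + 5 no longer applies, and R = -6.
V = T  [with T=6]  = 6
Q = -3·V - 2·R - 2  [with V=6, R=-6]  = -8
Without intervention: V = T  [with T=6]  = 6; R = 2·V + 2·T + 5  [with V=6, T=6]  = 29; Q = -3·V - 2·R - 2  [with V=6, R=29]  = -78.
Change = -8 − (-78) = 70.

70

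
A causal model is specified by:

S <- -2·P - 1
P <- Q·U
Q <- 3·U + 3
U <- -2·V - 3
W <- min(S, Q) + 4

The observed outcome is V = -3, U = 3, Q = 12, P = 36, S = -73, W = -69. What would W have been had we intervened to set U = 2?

Under do(U=2), the mechanism U <- -2·V - 3 is discarded; U is fixed at 2.
Q = 3·U + 3  [with U=2]  = 9
P = Q·U  [with Q=9, U=2]  = 18
S = -2·P - 1  [with P=18]  = -37
W = min(S, Q) + 4  [with S=-37, Q=9]  = -33

-33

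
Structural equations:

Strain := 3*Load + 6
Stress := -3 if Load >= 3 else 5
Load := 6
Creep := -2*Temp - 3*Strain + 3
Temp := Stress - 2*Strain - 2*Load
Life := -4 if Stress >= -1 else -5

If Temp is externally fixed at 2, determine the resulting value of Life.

Under do(Temp=2), the mechanism Temp := Stress - 2*Strain - 2*Load is discarded; Temp is fixed at 2.
Since Life is not a descendant of the intervened variable, it is unaffected.
Stress = -3 if Load >= 3 else 5  [with Load=6]  = -3
Life = -4 if Stress >= -1 else -5  [with Stress=-3]  = -5

-5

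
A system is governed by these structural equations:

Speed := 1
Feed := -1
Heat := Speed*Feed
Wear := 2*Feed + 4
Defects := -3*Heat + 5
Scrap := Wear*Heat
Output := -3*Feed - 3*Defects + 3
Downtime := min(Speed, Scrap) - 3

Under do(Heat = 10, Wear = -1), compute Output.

Under do(Heat = 10, Wear = -1), each intervened variable's structural equation is replaced by its fixed value.
Defects = -3*Heat + 5  [with Heat=10]  = -25
Output = -3*Feed - 3*Defects + 3  [with Feed=-1, Defects=-25]  = 81

81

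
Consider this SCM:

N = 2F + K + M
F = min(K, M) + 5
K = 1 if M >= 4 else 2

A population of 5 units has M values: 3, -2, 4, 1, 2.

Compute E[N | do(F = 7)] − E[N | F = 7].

Under do(F=7), F's equation is replaced by F=7 for every unit. Per-unit N: 19, 14, 19, 17, 18. Mean = 17.4.
Conditioning on F=7 selects the 2 unit(s) with M ∈ {3, 2}. Their N values: 19, 18. Mean = 18.5.
Difference = 17.4 − 18.5 = -1.1.

-1.1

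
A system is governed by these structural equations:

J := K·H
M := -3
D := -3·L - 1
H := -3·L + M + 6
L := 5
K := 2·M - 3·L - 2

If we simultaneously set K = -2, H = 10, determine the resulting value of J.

The joint intervention fixes K = -2, H = 10, removing each variable's own equation.
J = K·H  [with K=-2, H=10]  = -20

-20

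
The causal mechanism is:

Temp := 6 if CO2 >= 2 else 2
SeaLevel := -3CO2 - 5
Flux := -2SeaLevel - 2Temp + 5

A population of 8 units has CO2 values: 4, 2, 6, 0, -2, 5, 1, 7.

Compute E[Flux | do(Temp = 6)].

20.25

Every unit gets Temp=6 under the intervention. Flux values become 27, 15, 39, 3, -9, 33, 9, 45; E[Flux|do(Temp=6)] = 20.25.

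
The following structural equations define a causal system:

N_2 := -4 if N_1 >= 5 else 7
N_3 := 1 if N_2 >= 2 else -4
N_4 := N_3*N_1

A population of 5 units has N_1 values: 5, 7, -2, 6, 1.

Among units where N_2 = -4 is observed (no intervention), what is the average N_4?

Observing N_2=-4 restricts to units where N_2's equation naturally yields -4: N_1 ∈ {5, 7, 6}. In that subpopulation N_4 = -20, -28, -24, mean -24.

-24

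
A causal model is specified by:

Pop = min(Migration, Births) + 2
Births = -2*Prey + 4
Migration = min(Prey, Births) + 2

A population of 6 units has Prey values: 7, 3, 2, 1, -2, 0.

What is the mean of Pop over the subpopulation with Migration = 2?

E[Pop|Migration=2] averages over only the 2 units with Migration=2 (Prey = 2, 0): Pop = 2, 4, mean 3.

3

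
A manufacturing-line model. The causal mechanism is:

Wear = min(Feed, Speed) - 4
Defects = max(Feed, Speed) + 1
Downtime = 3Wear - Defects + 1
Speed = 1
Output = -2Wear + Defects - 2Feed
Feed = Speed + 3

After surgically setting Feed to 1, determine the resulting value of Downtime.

-10

Under do(Feed=1), the mechanism Feed = Speed + 3 is discarded; Feed is fixed at 1.
Wear = min(Feed, Speed) - 4  [with Feed=1, Speed=1]  = -3
Defects = max(Feed, Speed) + 1  [with Feed=1, Speed=1]  = 2
Downtime = 3Wear - Defects + 1  [with Wear=-3, Defects=2]  = -10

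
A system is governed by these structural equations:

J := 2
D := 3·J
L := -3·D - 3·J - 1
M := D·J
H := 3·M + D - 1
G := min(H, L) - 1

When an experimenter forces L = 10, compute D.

6

Under do(L=10), the mechanism L := -3·D - 3·J - 1 is discarded; L is fixed at 10.
Since D is not a descendant of the intervened variable, it is unaffected.
D = 3·J  [with J=2]  = 6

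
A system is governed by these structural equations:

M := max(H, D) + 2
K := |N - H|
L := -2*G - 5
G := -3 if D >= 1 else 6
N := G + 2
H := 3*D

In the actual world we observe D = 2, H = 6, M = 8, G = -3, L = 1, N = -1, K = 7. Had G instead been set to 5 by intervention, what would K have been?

The intervention breaks the incoming arrows to G: G := -3 if D >= 1 else 6 no longer applies, and G = 5.
H = 3*D  [with D=2]  = 6
N = G + 2  [with G=5]  = 7
K = |N - H|  [with N=7, H=6]  = 1

1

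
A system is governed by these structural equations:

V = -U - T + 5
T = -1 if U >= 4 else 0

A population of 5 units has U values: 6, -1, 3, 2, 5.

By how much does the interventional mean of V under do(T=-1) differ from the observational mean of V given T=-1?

2.5

The intervention sets T=-1 in all 5 units regardless of U. Recomputing V per unit gives 0, 7, 3, 4, 1; average 3.
Conditioning on T=-1 selects the 2 unit(s) with U ∈ {6, 5}. Their V values: 0, 1. Mean = 0.5.
Difference = 3 − 0.5 = 2.5.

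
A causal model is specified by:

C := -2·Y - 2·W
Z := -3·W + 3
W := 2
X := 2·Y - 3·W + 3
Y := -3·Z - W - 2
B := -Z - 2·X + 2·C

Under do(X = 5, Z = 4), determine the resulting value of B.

The joint intervention fixes X = 5, Z = 4, removing each variable's own equation.
Y = -3·Z - W - 2  [with Z=4, W=2]  = -16
C = -2·Y - 2·W  [with Y=-16, W=2]  = 28
B = -Z - 2·X + 2·C  [with Z=4, X=5, C=28]  = 42

42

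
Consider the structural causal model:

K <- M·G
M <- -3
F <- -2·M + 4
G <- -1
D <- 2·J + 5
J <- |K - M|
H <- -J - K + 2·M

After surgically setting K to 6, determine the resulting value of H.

do(K=6) replaces the equation K <- M·G with the constant K = 6.
J = |K - M|  [with K=6, M=-3]  = 9
H = -J - K + 2·M  [with J=9, K=6, M=-3]  = -21

-21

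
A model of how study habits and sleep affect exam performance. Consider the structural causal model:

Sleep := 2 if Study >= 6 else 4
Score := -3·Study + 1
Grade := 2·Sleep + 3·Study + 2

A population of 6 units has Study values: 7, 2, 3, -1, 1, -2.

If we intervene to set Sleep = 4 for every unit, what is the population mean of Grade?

Every unit gets Sleep=4 under the intervention. Grade values become 31, 16, 19, 7, 13, 4; E[Grade|do(Sleep=4)] = 15.

15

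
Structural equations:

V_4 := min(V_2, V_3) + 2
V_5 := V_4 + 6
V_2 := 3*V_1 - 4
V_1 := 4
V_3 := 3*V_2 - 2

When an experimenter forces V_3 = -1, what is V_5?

7

do(V_3=-1) replaces the equation V_3 := 3*V_2 - 2 with the constant V_3 = -1.
V_2 = 3*V_1 - 4  [with V_1=4]  = 8
V_4 = min(V_2, V_3) + 2  [with V_2=8, V_3=-1]  = 1
V_5 = V_4 + 6  [with V_4=1]  = 7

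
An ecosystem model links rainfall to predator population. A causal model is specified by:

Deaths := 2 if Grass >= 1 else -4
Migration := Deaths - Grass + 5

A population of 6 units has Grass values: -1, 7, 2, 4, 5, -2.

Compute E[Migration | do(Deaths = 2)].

The intervention sets Deaths=2 in all 6 units regardless of Grass. Recomputing Migration per unit gives 8, 0, 5, 3, 2, 9; average 4.5.

4.5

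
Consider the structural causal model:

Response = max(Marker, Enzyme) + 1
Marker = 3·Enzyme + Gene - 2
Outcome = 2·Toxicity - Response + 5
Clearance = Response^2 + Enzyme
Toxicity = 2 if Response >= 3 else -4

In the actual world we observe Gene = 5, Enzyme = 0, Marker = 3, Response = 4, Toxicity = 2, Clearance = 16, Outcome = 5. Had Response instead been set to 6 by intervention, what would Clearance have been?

Under do(Response=6), the mechanism Response = max(Marker, Enzyme) + 1 is discarded; Response is fixed at 6.
Clearance = Response^2 + Enzyme  [with Response=6, Enzyme=0]  = 36

36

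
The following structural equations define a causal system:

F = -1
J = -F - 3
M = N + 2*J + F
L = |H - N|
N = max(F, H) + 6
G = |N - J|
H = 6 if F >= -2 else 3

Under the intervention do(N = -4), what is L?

The intervention breaks the incoming arrows to N: N = max(F, H) + 6 no longer applies, and N = -4.
H = 6 if F >= -2 else 3  [with F=-1]  = 6
L = |H - N|  [with H=6, N=-4]  = 10

10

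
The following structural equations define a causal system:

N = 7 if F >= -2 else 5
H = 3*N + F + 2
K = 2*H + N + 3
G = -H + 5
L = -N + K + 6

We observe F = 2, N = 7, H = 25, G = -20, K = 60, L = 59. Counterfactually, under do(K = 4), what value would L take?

The intervention breaks the incoming arrows to K: K = 2*H + N + 3 no longer applies, and K = 4.
N = 7 if F >= -2 else 5  [with F=2]  = 7
L = -N + K + 6  [with N=7, K=4]  = 3

3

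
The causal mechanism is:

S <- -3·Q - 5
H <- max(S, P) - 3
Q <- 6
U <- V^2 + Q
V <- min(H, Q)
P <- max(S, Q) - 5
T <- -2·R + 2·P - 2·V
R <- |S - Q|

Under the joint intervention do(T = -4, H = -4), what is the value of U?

22

The joint intervention fixes T = -4, H = -4, removing each variable's own equation.
V = min(H, Q)  [with H=-4, Q=6]  = -4
U = V^2 + Q  [with V=-4, Q=6]  = 22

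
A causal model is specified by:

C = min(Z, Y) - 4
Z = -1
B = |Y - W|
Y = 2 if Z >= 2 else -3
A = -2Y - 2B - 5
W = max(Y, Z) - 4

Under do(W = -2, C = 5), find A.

Setting W = -2, C = 5 by intervention discards those variables' equations.
Y = 2 if Z >= 2 else -3  [with Z=-1]  = -3
B = |Y - W|  [with Y=-3, W=-2]  = 1
A = -2Y - 2B - 5  [with Y=-3, B=1]  = -1

-1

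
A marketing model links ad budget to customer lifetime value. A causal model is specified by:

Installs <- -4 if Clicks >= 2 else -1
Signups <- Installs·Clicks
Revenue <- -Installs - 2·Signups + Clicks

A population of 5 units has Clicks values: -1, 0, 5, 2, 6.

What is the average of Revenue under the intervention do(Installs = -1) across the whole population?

do(Installs=-1) breaks Installs's dependence on Clicks. With Installs=-1 fixed, Revenue across the units is -2, 1, 16, 7, 19, mean 8.2.

8.2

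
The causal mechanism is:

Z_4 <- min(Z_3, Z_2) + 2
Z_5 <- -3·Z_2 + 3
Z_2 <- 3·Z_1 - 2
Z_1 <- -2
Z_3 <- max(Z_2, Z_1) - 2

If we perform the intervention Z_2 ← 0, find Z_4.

0

Under do(Z_2=0), the mechanism Z_2 <- 3·Z_1 - 2 is discarded; Z_2 is fixed at 0.
Z_3 = max(Z_2, Z_1) - 2  [with Z_2=0, Z_1=-2]  = -2
Z_4 = min(Z_3, Z_2) + 2  [with Z_3=-2, Z_2=0]  = 0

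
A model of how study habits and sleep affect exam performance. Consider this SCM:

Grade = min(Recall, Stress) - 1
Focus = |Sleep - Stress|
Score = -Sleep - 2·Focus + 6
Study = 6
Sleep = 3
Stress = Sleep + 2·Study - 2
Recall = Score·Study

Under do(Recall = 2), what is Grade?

1

Intervening sets Recall = 2 and removes its equation (Recall = Score·Study).
Stress = Sleep + 2·Study - 2  [with Sleep=3, Study=6]  = 13
Grade = min(Recall, Stress) - 1  [with Recall=2, Stress=13]  = 1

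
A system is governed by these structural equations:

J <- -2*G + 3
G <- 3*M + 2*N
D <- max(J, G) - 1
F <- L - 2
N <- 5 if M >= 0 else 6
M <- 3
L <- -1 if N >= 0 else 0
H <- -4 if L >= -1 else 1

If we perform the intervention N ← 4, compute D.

16

Under do(N=4), the mechanism N <- 5 if M >= 0 else 6 is discarded; N is fixed at 4.
G = 3*M + 2*N  [with M=3, N=4]  = 17
J = -2*G + 3  [with G=17]  = -31
D = max(J, G) - 1  [with J=-31, G=17]  = 16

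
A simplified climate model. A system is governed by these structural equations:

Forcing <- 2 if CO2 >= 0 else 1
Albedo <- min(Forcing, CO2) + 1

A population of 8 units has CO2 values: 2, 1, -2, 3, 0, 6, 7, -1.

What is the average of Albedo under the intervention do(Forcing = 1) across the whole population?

The intervention sets Forcing=1 in all 8 units regardless of CO2. Recomputing Albedo per unit gives 2, 2, -1, 2, 1, 2, 2, 0; average 1.25.

1.25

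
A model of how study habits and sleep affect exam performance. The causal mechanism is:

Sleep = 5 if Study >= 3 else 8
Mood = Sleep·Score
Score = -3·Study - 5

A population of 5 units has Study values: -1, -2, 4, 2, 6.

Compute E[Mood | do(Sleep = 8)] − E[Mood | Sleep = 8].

Every unit gets Sleep=8 under the intervention. Mood values become -16, 8, -136, -88, -184; E[Mood|do(Sleep=8)] = -83.2.
Conditioning on Sleep=8 selects the 3 unit(s) with Study ∈ {-1, -2, 2}. Their Mood values: -16, 8, -88. Mean = -32.
Difference = -83.2 − (-32) = -51.2.

-51.2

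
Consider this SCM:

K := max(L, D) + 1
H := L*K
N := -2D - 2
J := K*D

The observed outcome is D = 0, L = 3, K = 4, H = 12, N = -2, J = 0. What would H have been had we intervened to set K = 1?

3

The intervention breaks the incoming arrows to K: K := max(L, D) + 1 no longer applies, and K = 1.
H = L*K  [with L=3, K=1]  = 3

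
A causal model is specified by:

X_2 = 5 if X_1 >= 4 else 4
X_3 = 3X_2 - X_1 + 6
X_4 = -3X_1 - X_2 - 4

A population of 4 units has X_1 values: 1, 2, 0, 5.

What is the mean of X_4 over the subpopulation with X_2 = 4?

Observing X_2=4 restricts to units where X_2's equation naturally yields 4: X_1 ∈ {1, 2, 0}. In that subpopulation X_4 = -11, -14, -8, mean -11.

-11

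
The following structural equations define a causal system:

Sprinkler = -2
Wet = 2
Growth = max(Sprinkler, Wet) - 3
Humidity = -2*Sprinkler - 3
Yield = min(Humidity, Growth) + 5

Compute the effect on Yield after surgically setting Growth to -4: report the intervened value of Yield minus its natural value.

-3

do(Growth=-4) replaces the equation Growth = max(Sprinkler, Wet) - 3 with the constant Growth = -4.
Humidity = -2*Sprinkler - 3  [with Sprinkler=-2]  = 1
Yield = min(Humidity, Growth) + 5  [with Humidity=1, Growth=-4]  = 1
Without intervention: Growth = max(Sprinkler, Wet) - 3  [with Sprinkler=-2, Wet=2]  = -1; Humidity = -2*Sprinkler - 3  [with Sprinkler=-2]  = 1; Yield = min(Humidity, Growth) + 5  [with Humidity=1, Growth=-1]  = 4.
Change = 1 − 4 = -3.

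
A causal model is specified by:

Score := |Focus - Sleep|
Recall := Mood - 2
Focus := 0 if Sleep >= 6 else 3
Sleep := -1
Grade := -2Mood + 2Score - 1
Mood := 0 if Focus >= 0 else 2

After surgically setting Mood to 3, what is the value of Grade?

Under do(Mood=3), the mechanism Mood := 0 if Focus >= 0 else 2 is discarded; Mood is fixed at 3.
Focus = 0 if Sleep >= 6 else 3  [with Sleep=-1]  = 3
Score = |Focus - Sleep|  [with Focus=3, Sleep=-1]  = 4
Grade = -2Mood + 2Score - 1  [with Mood=3, Score=4]  = 1

1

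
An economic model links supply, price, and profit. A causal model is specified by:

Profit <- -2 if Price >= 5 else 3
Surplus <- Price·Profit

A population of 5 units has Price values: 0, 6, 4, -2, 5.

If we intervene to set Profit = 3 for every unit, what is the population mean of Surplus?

7.8

Under do(Profit=3), Profit's equation is replaced by Profit=3 for every unit. Per-unit Surplus: 0, 18, 12, -6, 15. Mean = 7.8.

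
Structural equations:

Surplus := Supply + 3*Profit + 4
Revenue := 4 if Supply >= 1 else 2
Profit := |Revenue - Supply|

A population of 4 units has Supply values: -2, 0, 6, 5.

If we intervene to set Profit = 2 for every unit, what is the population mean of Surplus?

do(Profit=2) breaks Profit's dependence on Supply. With Profit=2 fixed, Surplus across the units is 8, 10, 16, 15, mean 12.25.

12.25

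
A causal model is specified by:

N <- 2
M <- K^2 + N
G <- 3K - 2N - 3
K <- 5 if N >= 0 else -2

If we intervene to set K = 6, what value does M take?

Under do(K=6), the mechanism K <- 5 if N >= 0 else -2 is discarded; K is fixed at 6.
M = K^2 + N  [with K=6, N=2]  = 38

38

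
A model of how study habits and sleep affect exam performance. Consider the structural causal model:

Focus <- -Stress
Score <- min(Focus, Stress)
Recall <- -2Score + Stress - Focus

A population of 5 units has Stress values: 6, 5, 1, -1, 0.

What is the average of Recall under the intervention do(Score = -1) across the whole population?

Under do(Score=-1), Score's equation is replaced by Score=-1 for every unit. Per-unit Recall: 14, 12, 4, 0, 2. Mean = 6.4.

6.4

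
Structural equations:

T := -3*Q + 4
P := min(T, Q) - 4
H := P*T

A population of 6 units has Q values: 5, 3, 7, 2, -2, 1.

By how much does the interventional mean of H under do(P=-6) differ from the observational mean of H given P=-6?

48

The intervention sets P=-6 in all 6 units regardless of Q. Recomputing H per unit gives 66, 30, 102, 12, -60, -6; average 24.
Conditioning on P=-6 selects the 2 unit(s) with Q ∈ {2, -2}. Their H values: 12, -60. Mean = -24.
Difference = 24 − (-24) = 48.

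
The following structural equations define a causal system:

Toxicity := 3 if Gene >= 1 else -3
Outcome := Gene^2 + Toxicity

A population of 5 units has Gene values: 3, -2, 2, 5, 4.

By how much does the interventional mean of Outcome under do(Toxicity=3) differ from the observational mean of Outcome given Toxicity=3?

-1.9

Under do(Toxicity=3), Toxicity's equation is replaced by Toxicity=3 for every unit. Per-unit Outcome: 12, 7, 7, 28, 19. Mean = 14.6.
Conditioning on Toxicity=3 selects the 4 unit(s) with Gene ∈ {3, 2, 5, 4}. Their Outcome values: 12, 7, 28, 19. Mean = 16.5.
Difference = 14.6 − 16.5 = -1.9.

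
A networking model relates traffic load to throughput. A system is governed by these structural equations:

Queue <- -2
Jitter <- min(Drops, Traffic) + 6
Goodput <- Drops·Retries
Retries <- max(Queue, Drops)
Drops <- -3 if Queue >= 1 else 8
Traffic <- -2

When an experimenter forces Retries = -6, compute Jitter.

4

Intervening sets Retries = -6 and removes its equation (Retries <- max(Queue, Drops)).
No directed path runs from Retries to Jitter, so Jitter keeps its natural value.
Drops = -3 if Queue >= 1 else 8  [with Queue=-2]  = 8
Jitter = min(Drops, Traffic) + 6  [with Drops=8, Traffic=-2]  = 4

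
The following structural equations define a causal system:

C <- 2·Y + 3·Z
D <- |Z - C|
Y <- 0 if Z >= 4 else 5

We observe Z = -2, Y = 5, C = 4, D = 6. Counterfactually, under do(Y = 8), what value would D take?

Under do(Y=8), the mechanism Y <- 0 if Z >= 4 else 5 is discarded; Y is fixed at 8.
C = 2·Y + 3·Z  [with Y=8, Z=-2]  = 10
D = |Z - C|  [with Z=-2, C=10]  = 12

12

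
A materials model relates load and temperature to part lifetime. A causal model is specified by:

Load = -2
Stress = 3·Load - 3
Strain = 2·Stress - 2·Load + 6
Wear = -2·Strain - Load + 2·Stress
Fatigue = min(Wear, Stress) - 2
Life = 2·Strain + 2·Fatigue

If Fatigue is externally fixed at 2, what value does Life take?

The intervention breaks the incoming arrows to Fatigue: Fatigue = min(Wear, Stress) - 2 no longer applies, and Fatigue = 2.
Stress = 3·Load - 3  [with Load=-2]  = -9
Strain = 2·Stress - 2·Load + 6  [with Stress=-9, Load=-2]  = -8
Life = 2·Strain + 2·Fatigue  [with Strain=-8, Fatigue=2]  = -12

-12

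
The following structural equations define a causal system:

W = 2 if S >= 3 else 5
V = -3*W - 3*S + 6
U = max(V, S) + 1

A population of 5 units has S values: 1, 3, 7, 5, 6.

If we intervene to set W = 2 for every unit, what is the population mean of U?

5.4

do(W=2) breaks W's dependence on S. With W=2 fixed, U across the units is 2, 4, 8, 6, 7, mean 5.4.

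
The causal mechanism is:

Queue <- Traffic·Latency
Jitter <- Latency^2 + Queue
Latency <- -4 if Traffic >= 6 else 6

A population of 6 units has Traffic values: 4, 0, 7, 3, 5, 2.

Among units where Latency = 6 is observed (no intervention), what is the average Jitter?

52.8

E[Jitter|Latency=6] averages over only the 5 units with Latency=6 (Traffic = 4, 0, 3, 5, 2): Jitter = 60, 36, 54, 66, 48, mean 52.8.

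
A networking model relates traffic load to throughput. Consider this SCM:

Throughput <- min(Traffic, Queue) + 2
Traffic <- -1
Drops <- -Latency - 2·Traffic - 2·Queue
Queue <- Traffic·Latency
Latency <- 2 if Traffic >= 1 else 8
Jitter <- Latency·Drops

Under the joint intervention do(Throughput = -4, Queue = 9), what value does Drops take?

-24

Under do(Throughput = -4, Queue = 9), each intervened variable's structural equation is replaced by its fixed value.
Latency = 2 if Traffic >= 1 else 8  [with Traffic=-1]  = 8
Drops = -Latency - 2·Traffic - 2·Queue  [with Latency=8, Traffic=-1, Queue=9]  = -24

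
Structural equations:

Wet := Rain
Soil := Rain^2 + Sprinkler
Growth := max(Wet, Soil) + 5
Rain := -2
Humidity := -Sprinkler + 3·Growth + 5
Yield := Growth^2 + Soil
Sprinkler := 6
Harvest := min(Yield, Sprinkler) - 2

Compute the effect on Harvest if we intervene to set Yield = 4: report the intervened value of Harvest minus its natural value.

do(Yield=4) replaces the equation Yield := Growth^2 + Soil with the constant Yield = 4.
Harvest = min(Yield, Sprinkler) - 2  [with Yield=4, Sprinkler=6]  = 2
Without intervention: Soil = Rain^2 + Sprinkler  [with Rain=-2, Sprinkler=6]  = 10; Wet = Rain  [with Rain=-2]  = -2; Growth = max(Wet, Soil) + 5  [with Wet=-2, Soil=10]  = 15; Yield = Growth^2 + Soil  [with Growth=15, Soil=10]  = 235; Harvest = min(Yield, Sprinkler) - 2  [with Yield=235, Sprinkler=6]  = 4.
Change = 2 − 4 = -2.

-2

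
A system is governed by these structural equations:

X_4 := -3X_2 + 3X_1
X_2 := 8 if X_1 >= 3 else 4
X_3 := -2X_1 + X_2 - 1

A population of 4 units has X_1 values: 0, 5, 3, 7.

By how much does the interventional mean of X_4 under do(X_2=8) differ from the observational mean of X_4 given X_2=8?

Every unit gets X_2=8 under the intervention. X_4 values become -24, -9, -15, -3; E[X_4|do(X_2=8)] = -12.75.
Conditioning on X_2=8 selects the 3 unit(s) with X_1 ∈ {5, 3, 7}. Their X_4 values: -9, -15, -3. Mean = -9.
Difference = -12.75 − (-9) = -3.75.

-3.75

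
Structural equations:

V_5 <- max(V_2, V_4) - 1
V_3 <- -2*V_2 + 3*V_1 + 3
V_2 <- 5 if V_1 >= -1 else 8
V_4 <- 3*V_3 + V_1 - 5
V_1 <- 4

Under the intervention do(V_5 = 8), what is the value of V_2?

Under do(V_5=8), the mechanism V_5 <- max(V_2, V_4) - 1 is discarded; V_5 is fixed at 8.
No directed path runs from V_5 to V_2, so V_2 keeps its natural value.
V_2 = 5 if V_1 >= -1 else 8  [with V_1=4]  = 5

5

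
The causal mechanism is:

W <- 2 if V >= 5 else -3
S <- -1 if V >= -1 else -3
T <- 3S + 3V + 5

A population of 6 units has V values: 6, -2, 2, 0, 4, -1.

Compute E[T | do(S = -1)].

do(S=-1) breaks S's dependence on V. With S=-1 fixed, T across the units is 20, -4, 8, 2, 14, -1, mean 6.5.

6.5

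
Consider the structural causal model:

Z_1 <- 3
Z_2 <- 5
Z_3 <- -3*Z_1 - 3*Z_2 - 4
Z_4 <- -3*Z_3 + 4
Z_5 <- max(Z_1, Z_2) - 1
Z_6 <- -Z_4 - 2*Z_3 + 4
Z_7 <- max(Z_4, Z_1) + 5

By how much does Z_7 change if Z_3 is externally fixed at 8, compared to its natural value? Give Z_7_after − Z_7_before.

The intervention breaks the incoming arrows to Z_3: Z_3 <- -3*Z_1 - 3*Z_2 - 4 no longer applies, and Z_3 = 8.
Z_4 = -3*Z_3 + 4  [with Z_3=8]  = -20
Z_7 = max(Z_4, Z_1) + 5  [with Z_4=-20, Z_1=3]  = 8
Without intervention: Z_3 = -3*Z_1 - 3*Z_2 - 4  [with Z_1=3, Z_2=5]  = -28; Z_4 = -3*Z_3 + 4  [with Z_3=-28]  = 88; Z_7 = max(Z_4, Z_1) + 5  [with Z_4=88, Z_1=3]  = 93.
Change = 8 − 93 = -85.

-85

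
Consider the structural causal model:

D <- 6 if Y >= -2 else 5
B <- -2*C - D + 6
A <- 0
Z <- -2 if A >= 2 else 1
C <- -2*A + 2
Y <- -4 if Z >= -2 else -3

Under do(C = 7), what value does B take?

-13

Under do(C=7), the mechanism C <- -2*A + 2 is discarded; C is fixed at 7.
Z = -2 if A >= 2 else 1  [with A=0]  = 1
Y = -4 if Z >= -2 else -3  [with Z=1]  = -4
D = 6 if Y >= -2 else 5  [with Y=-4]  = 5
B = -2*C - D + 6  [with C=7, D=5]  = -13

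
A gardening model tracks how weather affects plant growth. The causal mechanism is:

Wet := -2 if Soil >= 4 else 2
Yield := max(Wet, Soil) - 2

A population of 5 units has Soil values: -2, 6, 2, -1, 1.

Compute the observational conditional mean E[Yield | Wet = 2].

0

Conditioning on Wet=2 selects the 4 unit(s) with Soil ∈ {-2, 2, -1, 1}. Their Yield values: 0, 0, 0, 0. Mean = 0.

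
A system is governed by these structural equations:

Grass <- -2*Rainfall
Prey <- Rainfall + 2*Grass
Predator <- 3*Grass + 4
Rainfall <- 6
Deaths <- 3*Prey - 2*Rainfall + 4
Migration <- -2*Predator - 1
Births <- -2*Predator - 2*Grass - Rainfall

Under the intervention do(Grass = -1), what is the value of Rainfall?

Under do(Grass=-1), the mechanism Grass <- -2*Rainfall is discarded; Grass is fixed at -1.
Rainfall is not downstream of the intervention, so its value is determined by the original equations.

6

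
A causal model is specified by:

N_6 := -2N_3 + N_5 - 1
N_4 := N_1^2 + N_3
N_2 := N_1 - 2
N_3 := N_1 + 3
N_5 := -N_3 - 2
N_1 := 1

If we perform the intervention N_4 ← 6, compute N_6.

Under do(N_4=6), the mechanism N_4 := N_1^2 + N_3 is discarded; N_4 is fixed at 6.
Since N_6 is not a descendant of the intervened variable, it is unaffected.
N_3 = N_1 + 3  [with N_1=1]  = 4
N_5 = -N_3 - 2  [with N_3=4]  = -6
N_6 = -2N_3 + N_5 - 1  [with N_3=4, N_5=-6]  = -15

-15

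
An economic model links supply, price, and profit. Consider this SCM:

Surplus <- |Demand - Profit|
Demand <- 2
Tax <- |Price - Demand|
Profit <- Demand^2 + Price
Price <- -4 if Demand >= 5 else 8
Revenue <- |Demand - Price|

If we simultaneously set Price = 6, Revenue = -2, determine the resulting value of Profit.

10

Under do(Price = 6, Revenue = -2), each intervened variable's structural equation is replaced by its fixed value.
Profit = Demand^2 + Price  [with Demand=2, Price=6]  = 10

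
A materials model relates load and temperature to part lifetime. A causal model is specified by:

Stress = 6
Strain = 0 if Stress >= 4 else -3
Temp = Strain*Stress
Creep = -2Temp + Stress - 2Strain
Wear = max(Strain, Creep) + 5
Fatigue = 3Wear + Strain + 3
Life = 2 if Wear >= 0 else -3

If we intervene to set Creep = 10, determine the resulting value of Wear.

15

Intervening sets Creep = 10 and removes its equation (Creep = -2Temp + Stress - 2Strain).
Strain = 0 if Stress >= 4 else -3  [with Stress=6]  = 0
Wear = max(Strain, Creep) + 5  [with Strain=0, Creep=10]  = 15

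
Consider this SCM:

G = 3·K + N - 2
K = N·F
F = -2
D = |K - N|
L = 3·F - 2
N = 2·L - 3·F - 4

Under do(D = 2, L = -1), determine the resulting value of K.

Setting D = 2, L = -1 by intervention discards those variables' equations.
N = 2·L - 3·F - 4  [with L=-1, F=-2]  = 0
K = N·F  [with N=0, F=-2]  = 0

0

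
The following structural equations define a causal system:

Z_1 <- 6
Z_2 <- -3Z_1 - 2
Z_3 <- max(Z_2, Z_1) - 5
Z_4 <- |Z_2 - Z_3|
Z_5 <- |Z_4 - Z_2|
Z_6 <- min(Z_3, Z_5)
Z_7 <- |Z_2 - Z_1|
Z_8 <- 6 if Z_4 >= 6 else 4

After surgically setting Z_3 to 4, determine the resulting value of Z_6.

4

The intervention breaks the incoming arrows to Z_3: Z_3 <- max(Z_2, Z_1) - 5 no longer applies, and Z_3 = 4.
Z_2 = -3Z_1 - 2  [with Z_1=6]  = -20
Z_4 = |Z_2 - Z_3|  [with Z_2=-20, Z_3=4]  = 24
Z_5 = |Z_4 - Z_2|  [with Z_4=24, Z_2=-20]  = 44
Z_6 = min(Z_3, Z_5)  [with Z_3=4, Z_5=44]  = 4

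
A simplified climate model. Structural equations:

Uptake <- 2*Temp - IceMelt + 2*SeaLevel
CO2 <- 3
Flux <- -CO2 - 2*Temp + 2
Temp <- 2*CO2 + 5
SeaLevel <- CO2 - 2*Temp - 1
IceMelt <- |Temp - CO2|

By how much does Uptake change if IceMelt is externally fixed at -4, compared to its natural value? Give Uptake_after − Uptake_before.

The intervention breaks the incoming arrows to IceMelt: IceMelt <- |Temp - CO2| no longer applies, and IceMelt = -4.
Temp = 2*CO2 + 5  [with CO2=3]  = 11
SeaLevel = CO2 - 2*Temp - 1  [with CO2=3, Temp=11]  = -20
Uptake = 2*Temp - IceMelt + 2*SeaLevel  [with Temp=11, IceMelt=-4, SeaLevel=-20]  = -14
Without intervention: Temp = 2*CO2 + 5  [with CO2=3]  = 11; IceMelt = |Temp - CO2|  [with Temp=11, CO2=3]  = 8; SeaLevel = CO2 - 2*Temp - 1  [with CO2=3, Temp=11]  = -20; Uptake = 2*Temp - IceMelt + 2*SeaLevel  [with Temp=11, IceMelt=8, SeaLevel=-20]  = -26.
Change = -14 − (-26) = 12.

12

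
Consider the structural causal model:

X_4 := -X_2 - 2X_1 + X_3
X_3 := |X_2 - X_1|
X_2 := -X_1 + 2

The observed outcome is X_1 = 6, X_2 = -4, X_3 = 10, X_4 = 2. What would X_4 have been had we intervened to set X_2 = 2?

-10

Under do(X_2=2), the mechanism X_2 := -X_1 + 2 is discarded; X_2 is fixed at 2.
X_3 = |X_2 - X_1|  [with X_2=2, X_1=6]  = 4
X_4 = -X_2 - 2X_1 + X_3  [with X_2=2, X_1=6, X_3=4]  = -10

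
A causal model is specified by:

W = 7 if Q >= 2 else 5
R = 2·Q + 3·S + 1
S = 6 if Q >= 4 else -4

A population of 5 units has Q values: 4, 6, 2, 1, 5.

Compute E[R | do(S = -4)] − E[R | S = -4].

4.2

do(S=-4) breaks S's dependence on Q. With S=-4 fixed, R across the units is -3, 1, -7, -9, -1, mean -3.8.
E[R|S=-4] averages over only the 2 units with S=-4 (Q = 2, 1): R = -7, -9, mean -8.
Difference = -3.8 − (-8) = 4.2.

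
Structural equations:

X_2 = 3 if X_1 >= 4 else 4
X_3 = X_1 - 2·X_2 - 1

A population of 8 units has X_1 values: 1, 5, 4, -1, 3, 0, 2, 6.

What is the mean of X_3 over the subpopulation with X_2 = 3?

Conditioning on X_2=3 selects the 3 unit(s) with X_1 ∈ {5, 4, 6}. Their X_3 values: -2, -3, -1. Mean = -2.

-2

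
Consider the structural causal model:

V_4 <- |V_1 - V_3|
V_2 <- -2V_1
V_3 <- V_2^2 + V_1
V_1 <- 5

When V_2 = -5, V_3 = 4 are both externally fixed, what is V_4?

1

Setting V_2 = -5, V_3 = 4 by intervention discards those variables' equations.
V_4 = |V_1 - V_3|  [with V_1=5, V_3=4]  = 1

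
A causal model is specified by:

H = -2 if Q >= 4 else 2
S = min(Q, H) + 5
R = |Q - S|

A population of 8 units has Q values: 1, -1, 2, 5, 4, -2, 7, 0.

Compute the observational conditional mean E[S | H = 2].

5

Observing H=2 restricts to units where H's equation naturally yields 2: Q ∈ {1, -1, 2, -2, 0}. In that subpopulation S = 6, 4, 7, 3, 5, mean 5.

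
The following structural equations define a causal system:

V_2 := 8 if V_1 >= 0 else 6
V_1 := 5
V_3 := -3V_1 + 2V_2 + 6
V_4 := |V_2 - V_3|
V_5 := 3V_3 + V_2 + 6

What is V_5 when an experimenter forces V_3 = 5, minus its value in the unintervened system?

-6

do(V_3=5) replaces the equation V_3 := -3V_1 + 2V_2 + 6 with the constant V_3 = 5.
V_2 = 8 if V_1 >= 0 else 6  [with V_1=5]  = 8
V_5 = 3V_3 + V_2 + 6  [with V_3=5, V_2=8]  = 29
Without intervention: V_2 = 8 if V_1 >= 0 else 6  [with V_1=5]  = 8; V_3 = -3V_1 + 2V_2 + 6  [with V_1=5, V_2=8]  = 7; V_5 = 3V_3 + V_2 + 6  [with V_3=7, V_2=8]  = 35.
Change = 29 − 35 = -6.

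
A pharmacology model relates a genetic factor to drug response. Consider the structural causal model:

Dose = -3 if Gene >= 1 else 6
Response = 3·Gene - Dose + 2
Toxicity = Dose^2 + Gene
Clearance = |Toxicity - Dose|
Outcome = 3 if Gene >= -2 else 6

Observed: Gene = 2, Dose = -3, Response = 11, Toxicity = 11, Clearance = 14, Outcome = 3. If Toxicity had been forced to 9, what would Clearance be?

Intervening sets Toxicity = 9 and removes its equation (Toxicity = Dose^2 + Gene).
Dose = -3 if Gene >= 1 else 6  [with Gene=2]  = -3
Clearance = |Toxicity - Dose|  [with Toxicity=9, Dose=-3]  = 12

12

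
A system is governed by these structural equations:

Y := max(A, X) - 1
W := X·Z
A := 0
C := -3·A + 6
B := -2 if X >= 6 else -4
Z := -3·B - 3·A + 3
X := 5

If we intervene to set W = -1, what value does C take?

The intervention breaks the incoming arrows to W: W := X·Z no longer applies, and W = -1.
C is not downstream of the intervention, so its value is determined by the original equations.
C = -3·A + 6  [with A=0]  = 6

6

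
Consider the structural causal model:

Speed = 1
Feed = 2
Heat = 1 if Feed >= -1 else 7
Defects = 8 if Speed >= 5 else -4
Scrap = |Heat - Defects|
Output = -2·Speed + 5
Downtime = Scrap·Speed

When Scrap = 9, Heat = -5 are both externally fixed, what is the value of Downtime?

The joint intervention fixes Scrap = 9, Heat = -5, removing each variable's own equation.
Downtime = Scrap·Speed  [with Scrap=9, Speed=1]  = 9

9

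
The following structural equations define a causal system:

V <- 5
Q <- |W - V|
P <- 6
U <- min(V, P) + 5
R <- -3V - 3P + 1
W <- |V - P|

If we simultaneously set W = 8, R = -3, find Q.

The joint intervention fixes W = 8, R = -3, removing each variable's own equation.
Q = |W - V|  [with W=8, V=5]  = 3

3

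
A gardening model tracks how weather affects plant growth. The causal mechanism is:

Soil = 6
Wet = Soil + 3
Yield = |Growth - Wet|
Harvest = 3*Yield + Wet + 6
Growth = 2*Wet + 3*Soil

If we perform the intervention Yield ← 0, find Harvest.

15

Intervening sets Yield = 0 and removes its equation (Yield = |Growth - Wet|).
Wet = Soil + 3  [with Soil=6]  = 9
Harvest = 3*Yield + Wet + 6  [with Yield=0, Wet=9]  = 15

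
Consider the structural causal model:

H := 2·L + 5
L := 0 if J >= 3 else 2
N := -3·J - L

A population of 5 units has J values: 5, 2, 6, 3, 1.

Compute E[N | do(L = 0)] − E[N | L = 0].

3.8

Every unit gets L=0 under the intervention. N values become -15, -6, -18, -9, -3; E[N|do(L=0)] = -10.2.
Conditioning on L=0 selects the 3 unit(s) with J ∈ {5, 6, 3}. Their N values: -15, -18, -9. Mean = -14.
Difference = -10.2 − (-14) = 3.8.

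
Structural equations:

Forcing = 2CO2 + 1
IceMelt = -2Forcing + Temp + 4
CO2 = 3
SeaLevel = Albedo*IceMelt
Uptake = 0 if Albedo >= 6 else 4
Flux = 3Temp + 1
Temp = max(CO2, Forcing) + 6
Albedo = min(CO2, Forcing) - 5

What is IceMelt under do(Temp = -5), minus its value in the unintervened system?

-18

The intervention breaks the incoming arrows to Temp: Temp = max(CO2, Forcing) + 6 no longer applies, and Temp = -5.
Forcing = 2CO2 + 1  [with CO2=3]  = 7
IceMelt = -2Forcing + Temp + 4  [with Forcing=7, Temp=-5]  = -15
Without intervention: Forcing = 2CO2 + 1  [with CO2=3]  = 7; Temp = max(CO2, Forcing) + 6  [with CO2=3, Forcing=7]  = 13; IceMelt = -2Forcing + Temp + 4  [with Forcing=7, Temp=13]  = 3.
Change = -15 − 3 = -18.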